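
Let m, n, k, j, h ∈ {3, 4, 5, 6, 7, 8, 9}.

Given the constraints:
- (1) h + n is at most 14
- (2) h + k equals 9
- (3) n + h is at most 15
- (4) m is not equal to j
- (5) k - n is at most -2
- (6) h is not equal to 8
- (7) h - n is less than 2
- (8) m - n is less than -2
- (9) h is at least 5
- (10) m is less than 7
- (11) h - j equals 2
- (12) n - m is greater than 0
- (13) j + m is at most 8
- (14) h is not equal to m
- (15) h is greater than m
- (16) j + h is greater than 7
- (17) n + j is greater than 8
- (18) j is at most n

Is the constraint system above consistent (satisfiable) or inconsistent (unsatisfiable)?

One satisfying assignment is m = 3, n = 6, k = 3, j = 4, h = 6.
For the less obvious constraints — constraint 1: h + n = 12; constraint 2: h + k = 9 — and the others hold by inspection.

Satisfiable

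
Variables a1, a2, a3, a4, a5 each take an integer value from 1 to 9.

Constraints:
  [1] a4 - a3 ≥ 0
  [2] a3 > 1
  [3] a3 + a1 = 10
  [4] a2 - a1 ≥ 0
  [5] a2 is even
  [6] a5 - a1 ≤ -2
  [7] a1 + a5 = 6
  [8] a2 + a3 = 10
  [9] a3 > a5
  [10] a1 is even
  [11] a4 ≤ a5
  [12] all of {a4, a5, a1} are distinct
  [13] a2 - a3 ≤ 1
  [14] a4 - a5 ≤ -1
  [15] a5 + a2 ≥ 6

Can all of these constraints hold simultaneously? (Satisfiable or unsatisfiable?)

Unsatisfiable

Constraints 1, 4, 6, 13, and 14 give a4 − a3 ≥ 0, a3 − a2 ≥ -1, a2 − a1 ≥ 0, a1 − a5 ≥ 2, a5 − a4 ≥ 1.
Adding all 5 inequalities: the left sides telescope to 0, and the right sides sum to 0 + (-1) + 0 + 2 + 1 = 2. So 0 ≥ 2, which is false.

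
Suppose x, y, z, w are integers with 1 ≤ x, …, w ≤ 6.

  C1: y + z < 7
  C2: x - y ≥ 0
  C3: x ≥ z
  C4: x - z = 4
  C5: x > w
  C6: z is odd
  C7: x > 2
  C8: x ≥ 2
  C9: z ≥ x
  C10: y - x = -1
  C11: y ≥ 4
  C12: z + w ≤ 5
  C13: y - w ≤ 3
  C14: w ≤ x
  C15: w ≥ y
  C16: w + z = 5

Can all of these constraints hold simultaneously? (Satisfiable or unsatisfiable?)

From constraints 8 and 9: z ≥ x ≥ 2. From constraints 11 and 15: w ≥ y ≥ 4. Hence z + w ≥ 6. But constraint 12 requires z + w ≤ 5, and 5 < 6. Contradiction.

Unsatisfiable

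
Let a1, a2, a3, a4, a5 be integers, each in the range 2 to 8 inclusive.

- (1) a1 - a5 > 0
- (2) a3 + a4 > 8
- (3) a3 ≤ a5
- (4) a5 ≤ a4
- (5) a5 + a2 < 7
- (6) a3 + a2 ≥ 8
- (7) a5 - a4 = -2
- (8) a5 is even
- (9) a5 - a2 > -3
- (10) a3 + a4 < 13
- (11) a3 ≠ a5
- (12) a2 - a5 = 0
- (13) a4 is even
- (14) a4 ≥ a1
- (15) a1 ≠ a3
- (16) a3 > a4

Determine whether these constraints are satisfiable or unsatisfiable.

Constraints 1, 3, 14, and 16 give a3 ≤ a5, a5 < a1, a1 ≤ a4, a4 < a3. Chaining: a3 ≤ a5 < a1 ≤ a4 < a3, which forces a3 < a3 — impossible.

Unsatisfiable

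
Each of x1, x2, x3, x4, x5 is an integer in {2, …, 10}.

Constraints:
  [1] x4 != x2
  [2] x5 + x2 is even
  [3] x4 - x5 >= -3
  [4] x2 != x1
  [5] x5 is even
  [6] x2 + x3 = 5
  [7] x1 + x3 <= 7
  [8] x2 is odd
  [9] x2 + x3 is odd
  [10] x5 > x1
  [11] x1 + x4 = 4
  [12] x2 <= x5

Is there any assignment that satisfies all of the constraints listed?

Unsatisfiable

Constraint 5 makes x5 even and constraint 8 makes x2 odd, so x5 + x2 must be odd. Constraint 2 says x5 + x2 is even — contradiction.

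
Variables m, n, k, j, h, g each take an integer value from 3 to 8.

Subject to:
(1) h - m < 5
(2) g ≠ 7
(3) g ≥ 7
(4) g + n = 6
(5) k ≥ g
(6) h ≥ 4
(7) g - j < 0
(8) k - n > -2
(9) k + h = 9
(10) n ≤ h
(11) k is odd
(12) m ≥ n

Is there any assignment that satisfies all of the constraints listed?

From constraints 3 and 5: k ≥ g ≥ 7. From constraint 6: h ≥ 4. Hence k + h ≥ 11. But constraint 9 requires k + h = 9, and 9 < 11. Contradiction.

Unsatisfiable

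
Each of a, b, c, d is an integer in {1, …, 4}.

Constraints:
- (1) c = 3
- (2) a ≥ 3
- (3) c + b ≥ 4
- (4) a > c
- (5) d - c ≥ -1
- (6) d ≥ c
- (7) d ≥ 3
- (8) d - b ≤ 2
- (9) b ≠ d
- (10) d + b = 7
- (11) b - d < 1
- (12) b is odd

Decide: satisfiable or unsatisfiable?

One satisfying assignment is a = 4, b = 3, c = 3, d = 4.
For the less obvious constraints — constraint 3: c + b = 6; constraint 5: d - c = 1; constraint 8: d - b = 1 — and the others hold by inspection.

Satisfiable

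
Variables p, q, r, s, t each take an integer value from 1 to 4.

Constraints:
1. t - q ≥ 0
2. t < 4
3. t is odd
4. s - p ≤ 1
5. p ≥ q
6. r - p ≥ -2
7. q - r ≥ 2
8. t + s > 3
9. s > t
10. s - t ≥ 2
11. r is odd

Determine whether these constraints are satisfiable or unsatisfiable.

Constraints 1, 4, 6, 7, and 10 give r − p ≥ -2, p − s ≥ -1, s − t ≥ 2, t − q ≥ 0, q − r ≥ 2.
Adding all 5 inequalities: the left sides telescope to 0, and the right sides sum to (-2) + (-1) + 2 + 0 + 2 = 1. So 0 ≥ 1, which is false.

Unsatisfiable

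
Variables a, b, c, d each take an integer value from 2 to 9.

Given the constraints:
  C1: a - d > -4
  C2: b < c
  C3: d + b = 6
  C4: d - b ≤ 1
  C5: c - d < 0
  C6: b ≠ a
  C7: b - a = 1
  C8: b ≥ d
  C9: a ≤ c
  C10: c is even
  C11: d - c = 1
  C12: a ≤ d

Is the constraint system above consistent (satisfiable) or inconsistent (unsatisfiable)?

Constraints 2, 5, and 8 give c < d, d ≤ b, b < c. Chaining: c < d ≤ b < c, which forces c < c — impossible.

Unsatisfiable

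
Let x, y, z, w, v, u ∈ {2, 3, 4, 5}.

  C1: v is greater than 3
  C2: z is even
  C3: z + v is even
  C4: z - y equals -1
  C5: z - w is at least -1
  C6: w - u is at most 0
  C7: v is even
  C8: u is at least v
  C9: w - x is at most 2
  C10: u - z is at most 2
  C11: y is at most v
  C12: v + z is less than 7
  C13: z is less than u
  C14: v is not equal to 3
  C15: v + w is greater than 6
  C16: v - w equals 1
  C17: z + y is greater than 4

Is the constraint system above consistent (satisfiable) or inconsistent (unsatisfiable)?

Satisfiable

Setting (x, y, z, w, v, u) = (3, 3, 2, 3, 4, 4) satisfies everything: constraint 4: z - y = -1; constraint 5: z - w = -1, and the others follow.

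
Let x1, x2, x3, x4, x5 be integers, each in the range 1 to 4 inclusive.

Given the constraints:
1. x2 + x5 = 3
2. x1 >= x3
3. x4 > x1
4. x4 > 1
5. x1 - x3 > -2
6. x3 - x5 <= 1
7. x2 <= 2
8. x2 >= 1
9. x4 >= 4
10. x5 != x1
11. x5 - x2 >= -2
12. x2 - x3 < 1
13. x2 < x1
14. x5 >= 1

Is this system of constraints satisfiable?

Satisfiable

Take x1 = 3, x2 = 2, x3 = 2, x4 = 4, x5 = 1. Then constraint 1: x2 + x5 = 3; constraint 5: x1 - x3 = 1; constraint 6: x3 - x5 = 1, and every other listed constraint is also met.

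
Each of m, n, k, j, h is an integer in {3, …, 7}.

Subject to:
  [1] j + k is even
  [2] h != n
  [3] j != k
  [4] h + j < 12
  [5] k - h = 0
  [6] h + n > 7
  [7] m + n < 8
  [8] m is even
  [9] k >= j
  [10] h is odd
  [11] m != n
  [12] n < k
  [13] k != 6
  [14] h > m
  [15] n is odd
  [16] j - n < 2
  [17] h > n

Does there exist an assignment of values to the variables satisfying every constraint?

Satisfiable

One satisfying assignment is m = 4, n = 3, k = 7, j = 3, h = 7.
For the less obvious constraints — constraint 4: h + j = 10; constraint 5: k - h = 0; constraint 6: h + n = 10 — and the others hold by inspection.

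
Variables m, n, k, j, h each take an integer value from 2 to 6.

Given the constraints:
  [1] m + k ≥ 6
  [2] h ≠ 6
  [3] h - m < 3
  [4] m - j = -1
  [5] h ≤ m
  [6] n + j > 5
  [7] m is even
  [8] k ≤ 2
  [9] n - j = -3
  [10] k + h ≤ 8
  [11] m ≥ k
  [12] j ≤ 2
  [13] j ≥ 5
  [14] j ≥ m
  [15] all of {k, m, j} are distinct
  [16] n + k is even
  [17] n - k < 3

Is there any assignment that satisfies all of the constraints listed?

From constraints 12 and 14: m ≤ j ≤ 2. From constraint 8: k ≤ 2. Hence m + k ≤ 4. But constraint 1 requires m + k ≥ 6, and 6 > 4. Contradiction.

Unsatisfiable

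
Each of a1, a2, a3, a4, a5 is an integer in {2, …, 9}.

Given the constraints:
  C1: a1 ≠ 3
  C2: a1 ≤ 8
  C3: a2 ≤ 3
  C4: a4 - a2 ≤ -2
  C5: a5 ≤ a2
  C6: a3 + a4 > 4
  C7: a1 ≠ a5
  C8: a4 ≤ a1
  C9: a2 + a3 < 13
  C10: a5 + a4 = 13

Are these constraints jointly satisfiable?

Unsatisfiable

From constraints 3 and 5: a5 ≤ a2 ≤ 3. From constraints 2 and 8: a4 ≤ a1 ≤ 8. Hence a5 + a4 ≤ 11. But constraint 10 requires a5 + a4 = 13, and 13 > 11. Contradiction.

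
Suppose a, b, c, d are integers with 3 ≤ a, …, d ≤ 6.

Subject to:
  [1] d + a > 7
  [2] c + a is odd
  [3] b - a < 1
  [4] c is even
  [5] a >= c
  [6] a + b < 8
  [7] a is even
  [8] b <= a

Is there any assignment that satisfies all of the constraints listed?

Unsatisfiable

Constraint 4 makes c even and constraint 7 makes a even, so c + a must be even. Constraint 2 says c + a is odd — contradiction.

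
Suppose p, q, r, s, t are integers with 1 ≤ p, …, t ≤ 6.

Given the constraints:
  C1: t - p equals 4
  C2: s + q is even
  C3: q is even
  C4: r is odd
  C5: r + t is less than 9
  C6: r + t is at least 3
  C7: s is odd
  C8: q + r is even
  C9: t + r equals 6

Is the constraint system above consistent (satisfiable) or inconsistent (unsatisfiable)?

Unsatisfiable

Constraint 7 makes s odd and constraint 3 makes q even, so s + q must be odd. Constraint 2 says s + q is even — contradiction.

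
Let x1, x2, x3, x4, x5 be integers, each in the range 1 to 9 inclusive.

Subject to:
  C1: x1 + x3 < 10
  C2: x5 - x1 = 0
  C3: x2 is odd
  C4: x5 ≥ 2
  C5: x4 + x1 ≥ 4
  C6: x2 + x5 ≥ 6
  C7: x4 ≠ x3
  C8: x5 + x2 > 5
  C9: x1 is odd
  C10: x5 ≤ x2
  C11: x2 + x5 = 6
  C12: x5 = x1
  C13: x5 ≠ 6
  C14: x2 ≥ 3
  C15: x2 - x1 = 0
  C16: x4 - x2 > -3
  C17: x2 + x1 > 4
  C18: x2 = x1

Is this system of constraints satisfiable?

Satisfiable

Setting (x1, x2, x3, x4, x5) = (3, 3, 5, 3, 3) satisfies everything: constraint 1: x1 + x3 = 8; constraint 2: x5 - x1 = 0; constraint 5: x4 + x1 = 6, and the others follow.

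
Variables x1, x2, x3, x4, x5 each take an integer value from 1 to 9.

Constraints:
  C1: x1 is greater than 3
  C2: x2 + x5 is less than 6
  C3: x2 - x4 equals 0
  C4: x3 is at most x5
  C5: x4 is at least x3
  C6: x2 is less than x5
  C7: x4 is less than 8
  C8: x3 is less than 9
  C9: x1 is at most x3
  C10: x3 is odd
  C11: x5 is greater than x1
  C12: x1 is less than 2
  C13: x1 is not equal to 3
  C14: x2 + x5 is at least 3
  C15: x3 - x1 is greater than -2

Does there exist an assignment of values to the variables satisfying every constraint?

Unsatisfiable

From constraint 1: x1 ≥ 4. From constraint 12: x1 ≤ 1. But 1 < 4, so no value of x1 works.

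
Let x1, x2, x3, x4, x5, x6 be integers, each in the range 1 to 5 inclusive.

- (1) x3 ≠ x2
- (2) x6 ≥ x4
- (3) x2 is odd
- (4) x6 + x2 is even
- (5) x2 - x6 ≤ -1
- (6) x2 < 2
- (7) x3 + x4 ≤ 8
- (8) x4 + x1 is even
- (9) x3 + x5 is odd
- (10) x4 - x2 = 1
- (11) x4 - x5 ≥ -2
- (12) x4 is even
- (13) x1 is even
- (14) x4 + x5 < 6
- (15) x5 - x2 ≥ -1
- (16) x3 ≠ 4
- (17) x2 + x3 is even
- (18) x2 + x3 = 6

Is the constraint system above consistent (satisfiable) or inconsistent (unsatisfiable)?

Try x1 = 4, x2 = 1, x3 = 5, x4 = 2, x5 = 2, x6 = 5.
Check constraint 5: x2 - x6 = -4; constraint 7: x3 + x4 = 7; constraint 10: x4 - x2 = 1. The remaining constraints are straightforward to verify.

Satisfiable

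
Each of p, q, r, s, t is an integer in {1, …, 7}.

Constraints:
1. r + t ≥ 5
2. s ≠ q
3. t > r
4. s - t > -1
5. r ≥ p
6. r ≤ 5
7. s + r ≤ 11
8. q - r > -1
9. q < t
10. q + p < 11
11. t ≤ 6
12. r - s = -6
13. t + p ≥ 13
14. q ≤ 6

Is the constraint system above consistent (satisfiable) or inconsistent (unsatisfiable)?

From constraint 11: t ≤ 6. From constraints 5 and 6: p ≤ r ≤ 5. Hence t + p ≤ 11. But constraint 13 requires t + p ≥ 13, and 13 > 11. Contradiction.

Unsatisfiable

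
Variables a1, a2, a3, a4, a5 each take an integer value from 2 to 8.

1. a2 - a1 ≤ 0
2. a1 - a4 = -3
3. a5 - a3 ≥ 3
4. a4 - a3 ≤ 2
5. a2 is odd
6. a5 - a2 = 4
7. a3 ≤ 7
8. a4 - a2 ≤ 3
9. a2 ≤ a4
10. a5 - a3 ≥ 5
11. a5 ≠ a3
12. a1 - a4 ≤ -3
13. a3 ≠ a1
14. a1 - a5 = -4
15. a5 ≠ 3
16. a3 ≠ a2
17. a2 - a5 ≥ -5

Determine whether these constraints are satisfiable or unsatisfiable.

Unsatisfiable

Constraints 1, 4, 10, 12, and 17 give a3 − a4 ≥ -2, a4 − a1 ≥ 3, a1 − a2 ≥ 0, a2 − a5 ≥ -5, a5 − a3 ≥ 5.
Adding all 5 inequalities: the left sides telescope to 0, and the right sides sum to (-2) + 3 + 0 + (-5) + 5 = 1. So 0 ≥ 1, which is false.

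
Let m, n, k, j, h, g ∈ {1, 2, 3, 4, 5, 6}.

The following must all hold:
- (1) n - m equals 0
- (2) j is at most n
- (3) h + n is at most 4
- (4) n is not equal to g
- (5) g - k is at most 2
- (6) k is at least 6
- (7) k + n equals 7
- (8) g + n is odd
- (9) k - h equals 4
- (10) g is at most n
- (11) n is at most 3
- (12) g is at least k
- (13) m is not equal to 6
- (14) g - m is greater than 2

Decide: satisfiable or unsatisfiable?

Unsatisfiable

From constraints 6 and 12: g ≥ k and k ≥ 6, so g ≥ 6. From constraints 10 and 11: g ≤ n and n ≤ 3, so g ≤ 3. But 3 < 6, so no value of g works.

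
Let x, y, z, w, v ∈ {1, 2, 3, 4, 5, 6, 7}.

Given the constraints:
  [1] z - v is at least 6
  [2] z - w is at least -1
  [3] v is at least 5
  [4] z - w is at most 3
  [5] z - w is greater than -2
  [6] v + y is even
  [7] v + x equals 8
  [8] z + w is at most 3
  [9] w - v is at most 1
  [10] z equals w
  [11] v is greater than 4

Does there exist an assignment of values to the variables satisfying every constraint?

Unsatisfiable

Constraints 1, 4, and 9 give v − w ≥ -1, w − z ≥ -3, z − v ≥ 6.
Adding all 3 inequalities: the left sides telescope to 0, and the right sides sum to (-1) + (-3) + 6 = 2. So 0 ≥ 2, which is false.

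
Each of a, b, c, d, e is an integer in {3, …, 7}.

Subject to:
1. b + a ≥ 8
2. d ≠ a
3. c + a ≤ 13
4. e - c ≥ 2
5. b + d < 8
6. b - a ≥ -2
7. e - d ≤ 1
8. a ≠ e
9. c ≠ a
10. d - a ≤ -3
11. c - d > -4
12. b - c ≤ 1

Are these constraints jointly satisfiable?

Constraints 4, 6, 7, 10, and 12 give c − b ≥ -1, b − a ≥ -2, a − d ≥ 3, d − e ≥ -1, e − c ≥ 2.
Adding all 5 inequalities: the left sides telescope to 0, and the right sides sum to (-1) + (-2) + 3 + (-1) + 2 = 1. So 0 ≥ 1, which is false.

Unsatisfiable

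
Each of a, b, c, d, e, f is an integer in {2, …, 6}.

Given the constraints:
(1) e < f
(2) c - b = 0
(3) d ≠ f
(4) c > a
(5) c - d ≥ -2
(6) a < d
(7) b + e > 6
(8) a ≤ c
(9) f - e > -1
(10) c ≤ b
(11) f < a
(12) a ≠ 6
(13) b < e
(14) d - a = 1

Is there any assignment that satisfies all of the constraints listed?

Constraints 1, 4, 10, 11, and 13 give e < f, f < a, a < c, c ≤ b, b < e. Chaining: e < f < a < c ≤ b < e, which forces e < e — impossible.

Unsatisfiable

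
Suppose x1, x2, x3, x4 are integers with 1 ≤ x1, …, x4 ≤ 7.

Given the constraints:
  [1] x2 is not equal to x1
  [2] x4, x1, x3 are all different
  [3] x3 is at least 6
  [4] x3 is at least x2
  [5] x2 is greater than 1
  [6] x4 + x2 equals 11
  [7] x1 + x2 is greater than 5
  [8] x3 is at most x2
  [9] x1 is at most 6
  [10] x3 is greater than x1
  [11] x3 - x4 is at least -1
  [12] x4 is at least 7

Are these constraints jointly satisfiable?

Unsatisfiable

From constraint 12: x4 ≥ 7. From constraints 3 and 8: x2 ≥ x3 ≥ 6. Hence x4 + x2 ≥ 13. But constraint 6 requires x4 + x2 = 11, and 11 < 13. Contradiction.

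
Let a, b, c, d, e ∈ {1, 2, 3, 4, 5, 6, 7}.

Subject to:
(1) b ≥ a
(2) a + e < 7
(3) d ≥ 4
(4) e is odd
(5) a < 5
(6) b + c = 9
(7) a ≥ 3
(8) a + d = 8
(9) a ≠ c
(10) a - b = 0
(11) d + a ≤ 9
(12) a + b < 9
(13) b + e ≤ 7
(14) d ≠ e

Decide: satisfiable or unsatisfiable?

The assignment a = 4, b = 4, c = 5, d = 4, e = 1 works:
  constraint 2 holds since a + e = 5.
  constraint 6 holds since b + c = 9.
  constraint 8 holds since a + d = 8.
The rest check out directly.

Satisfiable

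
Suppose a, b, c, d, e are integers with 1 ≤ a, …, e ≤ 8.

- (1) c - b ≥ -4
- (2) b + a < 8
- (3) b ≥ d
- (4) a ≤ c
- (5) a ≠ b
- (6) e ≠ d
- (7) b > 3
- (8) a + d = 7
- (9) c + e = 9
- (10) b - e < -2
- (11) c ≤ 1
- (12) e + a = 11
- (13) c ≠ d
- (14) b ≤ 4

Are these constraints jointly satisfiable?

Unsatisfiable

From constraints 4 and 11: a ≤ c ≤ 1. From constraints 3 and 14: d ≤ b ≤ 4. Hence a + d ≤ 5. But constraint 8 requires a + d = 7, and 7 > 5. Contradiction.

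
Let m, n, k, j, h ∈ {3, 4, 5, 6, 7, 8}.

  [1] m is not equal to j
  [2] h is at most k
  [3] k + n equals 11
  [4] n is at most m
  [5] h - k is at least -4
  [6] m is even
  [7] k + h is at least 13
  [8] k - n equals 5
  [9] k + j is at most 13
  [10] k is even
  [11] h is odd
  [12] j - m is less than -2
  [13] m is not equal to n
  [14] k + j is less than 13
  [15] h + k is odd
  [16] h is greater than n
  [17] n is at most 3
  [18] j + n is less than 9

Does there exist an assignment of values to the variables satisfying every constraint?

One satisfying assignment is m = 8, n = 3, k = 8, j = 3, h = 7.
For the less obvious constraints — constraint 3: k + n = 11; constraint 5: h - k = -1; constraint 7: k + h = 15 — and the others hold by inspection.

Satisfiable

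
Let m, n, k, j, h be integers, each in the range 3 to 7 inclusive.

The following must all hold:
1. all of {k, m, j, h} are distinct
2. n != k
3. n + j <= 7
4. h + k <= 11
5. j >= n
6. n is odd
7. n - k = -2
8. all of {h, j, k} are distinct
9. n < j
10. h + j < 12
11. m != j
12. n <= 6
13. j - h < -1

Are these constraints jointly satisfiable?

Satisfiable

The assignment m = 7, n = 3, k = 5, j = 4, h = 6 works:
  constraint 3 holds since n + j = 7.
  constraint 4 holds since h + k = 11.
The rest check out directly.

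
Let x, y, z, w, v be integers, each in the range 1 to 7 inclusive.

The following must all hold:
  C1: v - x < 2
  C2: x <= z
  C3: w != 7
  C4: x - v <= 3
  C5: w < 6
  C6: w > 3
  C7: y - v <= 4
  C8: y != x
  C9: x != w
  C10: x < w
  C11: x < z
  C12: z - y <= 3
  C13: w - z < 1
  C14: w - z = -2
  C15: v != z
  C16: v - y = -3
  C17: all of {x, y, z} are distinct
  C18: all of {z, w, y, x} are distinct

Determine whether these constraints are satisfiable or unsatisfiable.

Satisfiable

Try x = 1, y = 4, z = 7, w = 5, v = 1.
Check constraint 1: v - x = 0; constraint 4: x - v = 0; constraint 7: y - v = 3. The remaining constraints are straightforward to verify.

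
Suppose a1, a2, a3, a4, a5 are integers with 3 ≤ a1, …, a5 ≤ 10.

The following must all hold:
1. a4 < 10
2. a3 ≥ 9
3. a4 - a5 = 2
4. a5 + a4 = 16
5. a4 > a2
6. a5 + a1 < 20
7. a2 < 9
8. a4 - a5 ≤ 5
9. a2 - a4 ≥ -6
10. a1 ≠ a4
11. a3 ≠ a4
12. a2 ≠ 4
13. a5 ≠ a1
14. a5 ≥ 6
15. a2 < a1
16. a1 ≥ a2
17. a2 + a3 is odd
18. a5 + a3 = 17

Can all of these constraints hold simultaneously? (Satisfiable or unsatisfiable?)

One satisfying assignment is a1 = 10, a2 = 3, a3 = 10, a4 = 9, a5 = 7.
For the less obvious constraints — constraint 3: a4 - a5 = 2; constraint 4: a5 + a4 = 16 — and the others hold by inspection.

Satisfiable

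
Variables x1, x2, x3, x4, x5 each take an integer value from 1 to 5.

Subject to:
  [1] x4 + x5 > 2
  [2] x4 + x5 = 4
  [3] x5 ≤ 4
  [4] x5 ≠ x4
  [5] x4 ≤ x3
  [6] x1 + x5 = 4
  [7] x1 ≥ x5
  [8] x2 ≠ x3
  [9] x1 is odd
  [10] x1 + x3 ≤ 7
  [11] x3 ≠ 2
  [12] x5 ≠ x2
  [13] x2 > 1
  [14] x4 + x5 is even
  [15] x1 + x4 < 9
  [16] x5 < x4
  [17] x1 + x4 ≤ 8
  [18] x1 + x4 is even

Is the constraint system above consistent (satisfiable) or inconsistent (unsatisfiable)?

Satisfiable

The assignment x1 = 3, x2 = 3, x3 = 4, x4 = 3, x5 = 1 works:
  constraint 1 holds since x4 + x5 = 4.
  constraint 2 holds since x4 + x5 = 4.
  constraint 6 holds since x1 + x5 = 4.
The rest check out directly.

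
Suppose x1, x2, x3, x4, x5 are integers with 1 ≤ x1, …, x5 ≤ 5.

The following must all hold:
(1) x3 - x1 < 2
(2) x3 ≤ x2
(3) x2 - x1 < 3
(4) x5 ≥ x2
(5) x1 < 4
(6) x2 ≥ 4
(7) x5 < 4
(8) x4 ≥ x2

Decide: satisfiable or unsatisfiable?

From constraints 4 and 6: x5 ≥ x2 and x2 ≥ 4, so x5 ≥ 4. From constraint 7: x5 ≤ 3. But 3 < 4, so no value of x5 works.

Unsatisfiable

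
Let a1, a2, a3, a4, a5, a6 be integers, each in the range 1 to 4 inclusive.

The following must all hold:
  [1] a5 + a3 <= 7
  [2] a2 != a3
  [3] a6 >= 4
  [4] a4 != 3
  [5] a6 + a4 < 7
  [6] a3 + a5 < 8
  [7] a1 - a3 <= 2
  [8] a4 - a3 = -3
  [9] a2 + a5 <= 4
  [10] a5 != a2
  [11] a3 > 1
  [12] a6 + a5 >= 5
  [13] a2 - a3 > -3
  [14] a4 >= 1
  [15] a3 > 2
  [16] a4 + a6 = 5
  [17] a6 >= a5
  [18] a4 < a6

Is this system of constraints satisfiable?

Satisfiable

Take a1 = 3, a2 = 2, a3 = 4, a4 = 1, a5 = 1, a6 = 4. Then constraint 1: a5 + a3 = 5; constraint 5: a6 + a4 = 5, and every other listed constraint is also met.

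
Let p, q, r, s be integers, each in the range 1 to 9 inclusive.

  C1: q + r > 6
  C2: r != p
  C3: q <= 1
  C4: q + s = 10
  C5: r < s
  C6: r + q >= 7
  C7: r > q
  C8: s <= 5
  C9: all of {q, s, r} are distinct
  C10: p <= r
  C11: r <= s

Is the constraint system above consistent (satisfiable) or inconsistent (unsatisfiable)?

From constraints 8 and 11: r ≤ s ≤ 5. From constraint 3: q ≤ 1. Hence r + q ≤ 6. But constraint 6 requires r + q ≥ 7, and 7 > 6. Contradiction.

Unsatisfiable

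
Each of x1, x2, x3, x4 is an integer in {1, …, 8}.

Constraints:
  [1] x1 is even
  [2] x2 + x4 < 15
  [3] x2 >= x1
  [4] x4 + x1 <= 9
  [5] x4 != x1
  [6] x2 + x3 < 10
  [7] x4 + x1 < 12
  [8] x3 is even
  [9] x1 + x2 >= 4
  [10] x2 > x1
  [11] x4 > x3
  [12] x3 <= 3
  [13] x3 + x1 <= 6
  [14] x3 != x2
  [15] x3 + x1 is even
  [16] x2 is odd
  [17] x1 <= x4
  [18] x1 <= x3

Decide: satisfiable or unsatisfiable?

Setting (x1, x2, x3, x4) = (2, 5, 2, 7) satisfies everything: constraint 2: x2 + x4 = 12; constraint 4: x4 + x1 = 9, and the others follow.

Satisfiable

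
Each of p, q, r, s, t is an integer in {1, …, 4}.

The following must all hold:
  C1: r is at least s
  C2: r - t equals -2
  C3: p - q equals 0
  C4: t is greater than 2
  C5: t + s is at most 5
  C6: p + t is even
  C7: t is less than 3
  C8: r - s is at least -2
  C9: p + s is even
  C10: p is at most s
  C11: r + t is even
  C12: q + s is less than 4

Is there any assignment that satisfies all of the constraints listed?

Unsatisfiable

From constraint 4: t ≥ 3. From constraint 7: t ≤ 2. But 2 < 3, so no value of t works.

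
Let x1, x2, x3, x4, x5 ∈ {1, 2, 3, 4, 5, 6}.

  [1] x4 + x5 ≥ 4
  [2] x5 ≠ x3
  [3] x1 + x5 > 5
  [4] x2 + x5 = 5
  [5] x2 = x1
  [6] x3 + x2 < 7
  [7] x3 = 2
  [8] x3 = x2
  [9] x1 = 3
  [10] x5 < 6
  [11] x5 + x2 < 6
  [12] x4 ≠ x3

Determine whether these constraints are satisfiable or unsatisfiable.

Unsatisfiable

Constraint 7 fixes x3 = 2 and constraint 9 fixes x1 = 3. Constraints 5 and 8 give x3 = x2 = x1, so x3 = x1. But 2 ≠ 3 — contradiction.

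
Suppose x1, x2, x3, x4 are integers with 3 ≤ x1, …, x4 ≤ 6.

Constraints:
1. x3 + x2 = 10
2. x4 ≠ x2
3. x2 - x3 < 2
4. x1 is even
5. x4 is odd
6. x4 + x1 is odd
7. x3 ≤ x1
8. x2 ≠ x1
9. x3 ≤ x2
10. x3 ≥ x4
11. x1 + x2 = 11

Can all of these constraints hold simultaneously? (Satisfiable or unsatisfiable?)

Take x1 = 6, x2 = 5, x3 = 5, x4 = 3. Then constraint 1: x3 + x2 = 10; constraint 3: x2 - x3 = 0; constraint 11: x1 + x2 = 11, and every other listed constraint is also met.

Satisfiable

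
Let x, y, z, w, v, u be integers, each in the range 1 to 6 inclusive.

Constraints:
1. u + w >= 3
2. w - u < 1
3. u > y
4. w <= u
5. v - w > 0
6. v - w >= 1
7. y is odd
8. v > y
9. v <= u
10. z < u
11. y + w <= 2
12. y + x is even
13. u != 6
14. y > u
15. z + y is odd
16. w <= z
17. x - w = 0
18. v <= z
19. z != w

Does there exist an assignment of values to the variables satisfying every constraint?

Constraints 8, 10, 14, and 18 give y < v, v ≤ z, z < u, u < y. Chaining: y < v ≤ z < u < y, which forces y < y — impossible.

Unsatisfiable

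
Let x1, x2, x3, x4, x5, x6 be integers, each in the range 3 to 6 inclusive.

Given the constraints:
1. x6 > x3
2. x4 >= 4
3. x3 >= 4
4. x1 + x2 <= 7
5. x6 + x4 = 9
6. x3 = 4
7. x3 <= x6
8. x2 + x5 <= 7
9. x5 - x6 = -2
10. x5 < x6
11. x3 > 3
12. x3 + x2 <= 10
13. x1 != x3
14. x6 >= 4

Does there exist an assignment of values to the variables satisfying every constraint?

Satisfiable

Take x1 = 3, x2 = 4, x3 = 4, x4 = 4, x5 = 3, x6 = 5. Then constraint 4: x1 + x2 = 7; constraint 5: x6 + x4 = 9, and every other listed constraint is also met.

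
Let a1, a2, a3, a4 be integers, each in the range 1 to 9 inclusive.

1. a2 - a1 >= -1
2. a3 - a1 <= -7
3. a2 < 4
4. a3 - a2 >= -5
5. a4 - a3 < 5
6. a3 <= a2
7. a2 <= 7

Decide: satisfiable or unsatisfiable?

Constraints 1, 2, and 4 give a1 − a3 ≥ 7, a3 − a2 ≥ -5, a2 − a1 ≥ -1.
Adding all 3 inequalities: the left sides telescope to 0, and the right sides sum to 7 + (-5) + (-1) = 1. So 0 ≥ 1, which is false.

Unsatisfiable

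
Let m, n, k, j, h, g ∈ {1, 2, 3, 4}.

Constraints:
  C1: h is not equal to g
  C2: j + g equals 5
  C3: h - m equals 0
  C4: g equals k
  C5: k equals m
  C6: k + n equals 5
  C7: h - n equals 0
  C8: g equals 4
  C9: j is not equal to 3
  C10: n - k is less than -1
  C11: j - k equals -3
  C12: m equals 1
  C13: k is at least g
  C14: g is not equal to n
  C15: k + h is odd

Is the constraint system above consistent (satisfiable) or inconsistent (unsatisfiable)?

Constraint 8 fixes g = 4 and constraint 12 fixes m = 1. Constraints 4 and 5 give g = k = m, so g = m. But 4 ≠ 1 — contradiction.

Unsatisfiable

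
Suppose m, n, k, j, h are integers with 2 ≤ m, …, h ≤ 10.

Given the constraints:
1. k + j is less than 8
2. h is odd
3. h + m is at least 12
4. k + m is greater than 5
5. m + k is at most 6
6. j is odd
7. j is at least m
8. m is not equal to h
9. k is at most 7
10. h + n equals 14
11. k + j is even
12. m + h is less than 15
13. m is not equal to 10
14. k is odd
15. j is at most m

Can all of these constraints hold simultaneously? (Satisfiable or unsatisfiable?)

Try m = 3, n = 5, k = 3, j = 3, h = 9.
Check constraint 1: k + j = 6; constraint 3: h + m = 12. The remaining constraints are straightforward to verify.

Satisfiable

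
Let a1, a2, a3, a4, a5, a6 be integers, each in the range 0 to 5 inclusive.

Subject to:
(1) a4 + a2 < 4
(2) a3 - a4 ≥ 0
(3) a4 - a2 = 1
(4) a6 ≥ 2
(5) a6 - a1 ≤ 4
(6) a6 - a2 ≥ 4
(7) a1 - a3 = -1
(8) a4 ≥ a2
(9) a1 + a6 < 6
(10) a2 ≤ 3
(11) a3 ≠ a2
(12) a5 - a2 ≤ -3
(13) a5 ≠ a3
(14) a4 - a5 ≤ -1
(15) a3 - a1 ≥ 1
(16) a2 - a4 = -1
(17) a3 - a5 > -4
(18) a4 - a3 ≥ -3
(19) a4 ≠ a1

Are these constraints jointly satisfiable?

Unsatisfiable

Constraints 5, 6, 12, 14, 15, and 18 give a3 − a1 ≥ 1, a1 − a6 ≥ -4, a6 − a2 ≥ 4, a2 − a5 ≥ 3, a5 − a4 ≥ 1, a4 − a3 ≥ -3.
Adding all 6 inequalities: the left sides telescope to 0, and the right sides sum to 1 + (-4) + 4 + 3 + 1 + (-3) = 2. So 0 ≥ 2, which is false.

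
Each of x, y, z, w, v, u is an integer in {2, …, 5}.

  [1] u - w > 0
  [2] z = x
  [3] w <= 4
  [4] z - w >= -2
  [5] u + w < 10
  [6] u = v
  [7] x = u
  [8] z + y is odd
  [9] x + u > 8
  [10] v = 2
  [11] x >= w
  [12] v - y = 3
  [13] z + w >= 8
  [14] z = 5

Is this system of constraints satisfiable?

Constraint 14 fixes z = 5 and constraint 10 fixes v = 2. Constraints 2, 6, and 7 give z = x = u = v, so z = v. But 5 ≠ 2 — contradiction.

Unsatisfiable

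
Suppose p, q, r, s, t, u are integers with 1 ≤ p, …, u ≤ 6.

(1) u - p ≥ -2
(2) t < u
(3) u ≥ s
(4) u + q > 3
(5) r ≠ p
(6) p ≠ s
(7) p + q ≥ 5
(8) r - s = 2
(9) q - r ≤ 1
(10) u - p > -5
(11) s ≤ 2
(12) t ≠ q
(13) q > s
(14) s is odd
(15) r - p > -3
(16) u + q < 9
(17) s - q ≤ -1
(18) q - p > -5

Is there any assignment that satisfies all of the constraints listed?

Setting (p, q, r, s, t, u) = (5, 3, 3, 1, 2, 3) satisfies everything: constraint 1: u - p = -2; constraint 4: u + q = 6, and the others follow.

Satisfiable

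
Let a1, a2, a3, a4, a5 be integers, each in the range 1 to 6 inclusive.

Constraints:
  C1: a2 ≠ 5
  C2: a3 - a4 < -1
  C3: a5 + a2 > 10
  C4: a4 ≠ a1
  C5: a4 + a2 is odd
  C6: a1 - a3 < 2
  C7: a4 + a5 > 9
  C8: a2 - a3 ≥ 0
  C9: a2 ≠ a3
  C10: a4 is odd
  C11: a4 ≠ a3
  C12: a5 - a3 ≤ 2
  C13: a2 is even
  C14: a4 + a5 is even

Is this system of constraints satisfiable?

Satisfiable

Take a1 = 4, a2 = 6, a3 = 3, a4 = 5, a5 = 5. Then constraint 2: a3 - a4 = -2; constraint 3: a5 + a2 = 11; constraint 6: a1 - a3 = 1, and every other listed constraint is also met.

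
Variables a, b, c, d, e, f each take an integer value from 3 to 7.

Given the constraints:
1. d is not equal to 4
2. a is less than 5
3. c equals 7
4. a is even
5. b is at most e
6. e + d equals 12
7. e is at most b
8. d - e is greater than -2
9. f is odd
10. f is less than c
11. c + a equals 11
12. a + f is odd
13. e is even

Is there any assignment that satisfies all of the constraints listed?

The assignment a = 4, b = 6, c = 7, d = 6, e = 6, f = 3 works:
  constraint 6 holds since e + d = 12.
  constraint 8 holds since d - e = 0.
The rest check out directly.

Satisfiable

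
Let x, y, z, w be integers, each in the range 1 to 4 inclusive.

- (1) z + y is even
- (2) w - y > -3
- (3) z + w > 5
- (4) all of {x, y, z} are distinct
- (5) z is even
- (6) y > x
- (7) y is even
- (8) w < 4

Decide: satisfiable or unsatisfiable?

Satisfiable

Try x = 1, y = 2, z = 4, w = 2.
Check constraint 2: w - y = 0; constraint 3: z + w = 6. The remaining constraints are straightforward to verify.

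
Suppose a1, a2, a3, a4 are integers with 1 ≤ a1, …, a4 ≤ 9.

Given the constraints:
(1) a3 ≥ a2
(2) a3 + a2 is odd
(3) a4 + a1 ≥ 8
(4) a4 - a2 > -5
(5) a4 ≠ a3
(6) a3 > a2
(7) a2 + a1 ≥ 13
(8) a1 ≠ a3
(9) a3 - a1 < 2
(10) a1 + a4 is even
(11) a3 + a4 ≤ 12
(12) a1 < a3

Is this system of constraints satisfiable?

Try a1 = 8, a2 = 6, a3 = 9, a4 = 2.
Check constraint 3: a4 + a1 = 10; constraint 4: a4 - a2 = -4. The remaining constraints are straightforward to verify.

Satisfiable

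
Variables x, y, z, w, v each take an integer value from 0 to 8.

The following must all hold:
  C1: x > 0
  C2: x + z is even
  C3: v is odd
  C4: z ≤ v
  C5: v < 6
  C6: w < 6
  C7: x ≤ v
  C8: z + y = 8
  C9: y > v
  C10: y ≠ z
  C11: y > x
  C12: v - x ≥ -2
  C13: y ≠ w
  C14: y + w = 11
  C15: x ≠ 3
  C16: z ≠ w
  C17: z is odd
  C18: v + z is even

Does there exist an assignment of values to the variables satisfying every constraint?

Satisfiable

Take x = 1, y = 7, z = 1, w = 4, v = 1. Then constraint 8: z + y = 8; constraint 12: v - x = 0, and every other listed constraint is also met.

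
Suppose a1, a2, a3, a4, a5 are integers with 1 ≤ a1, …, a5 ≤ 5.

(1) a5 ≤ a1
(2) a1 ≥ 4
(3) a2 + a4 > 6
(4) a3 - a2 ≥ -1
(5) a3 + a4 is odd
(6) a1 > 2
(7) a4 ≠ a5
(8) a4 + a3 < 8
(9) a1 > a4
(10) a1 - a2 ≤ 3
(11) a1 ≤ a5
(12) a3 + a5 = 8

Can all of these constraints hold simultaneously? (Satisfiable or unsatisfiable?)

Satisfiable

Take a1 = 5, a2 = 4, a3 = 3, a4 = 4, a5 = 5. Then constraint 3: a2 + a4 = 8; constraint 4: a3 - a2 = -1; constraint 8: a4 + a3 = 7, and every other listed constraint is also met.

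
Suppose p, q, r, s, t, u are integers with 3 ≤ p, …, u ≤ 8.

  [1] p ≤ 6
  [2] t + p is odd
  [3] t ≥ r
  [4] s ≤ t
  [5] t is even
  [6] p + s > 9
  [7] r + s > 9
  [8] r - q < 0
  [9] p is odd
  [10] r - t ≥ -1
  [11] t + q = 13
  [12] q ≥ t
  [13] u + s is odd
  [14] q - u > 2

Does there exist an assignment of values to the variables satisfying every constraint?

Try p = 5, q = 7, r = 5, s = 6, t = 6, u = 3.
Check constraint 6: p + s = 11; constraint 7: r + s = 11; constraint 8: r - q = -2. The remaining constraints are straightforward to verify.

Satisfiable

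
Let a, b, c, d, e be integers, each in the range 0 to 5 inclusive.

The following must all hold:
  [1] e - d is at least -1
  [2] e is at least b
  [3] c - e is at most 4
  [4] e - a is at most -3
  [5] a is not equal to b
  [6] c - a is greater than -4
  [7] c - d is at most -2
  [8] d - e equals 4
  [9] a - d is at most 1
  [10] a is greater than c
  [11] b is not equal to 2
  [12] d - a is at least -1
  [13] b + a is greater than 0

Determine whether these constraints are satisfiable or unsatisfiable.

Unsatisfiable

Constraints 1, 4, and 9 give a − e ≥ 3, e − d ≥ -1, d − a ≥ -1.
Adding all 3 inequalities: the left sides telescope to 0, and the right sides sum to 3 + (-1) + (-1) = 1. So 0 ≥ 1, which is false.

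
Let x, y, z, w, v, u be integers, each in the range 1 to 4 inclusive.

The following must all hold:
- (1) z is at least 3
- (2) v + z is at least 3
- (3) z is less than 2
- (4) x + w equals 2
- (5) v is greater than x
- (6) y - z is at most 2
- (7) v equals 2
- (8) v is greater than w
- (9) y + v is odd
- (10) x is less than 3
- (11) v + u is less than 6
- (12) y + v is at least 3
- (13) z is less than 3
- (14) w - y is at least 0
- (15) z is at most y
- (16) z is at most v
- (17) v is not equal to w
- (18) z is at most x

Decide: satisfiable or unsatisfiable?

Unsatisfiable

From constraints 1 and 18: x ≥ z and z ≥ 3, so x ≥ 3. From constraint 10: x ≤ 2. But 2 < 3, so no value of x works.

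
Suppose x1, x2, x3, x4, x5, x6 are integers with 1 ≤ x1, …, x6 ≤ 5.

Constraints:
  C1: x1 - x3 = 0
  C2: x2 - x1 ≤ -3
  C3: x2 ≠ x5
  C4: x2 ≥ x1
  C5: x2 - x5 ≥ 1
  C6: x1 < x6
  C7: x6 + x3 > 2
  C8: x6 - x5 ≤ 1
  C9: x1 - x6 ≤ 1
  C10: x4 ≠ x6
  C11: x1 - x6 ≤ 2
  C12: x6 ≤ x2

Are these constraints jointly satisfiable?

Constraints 2, 5, 8, and 9 give x1 − x2 ≥ 3, x2 − x5 ≥ 1, x5 − x6 ≥ -1, x6 − x1 ≥ -1.
Adding all 4 inequalities: the left sides telescope to 0, and the right sides sum to 3 + 1 + (-1) + (-1) = 2. So 0 ≥ 2, which is false.

Unsatisfiable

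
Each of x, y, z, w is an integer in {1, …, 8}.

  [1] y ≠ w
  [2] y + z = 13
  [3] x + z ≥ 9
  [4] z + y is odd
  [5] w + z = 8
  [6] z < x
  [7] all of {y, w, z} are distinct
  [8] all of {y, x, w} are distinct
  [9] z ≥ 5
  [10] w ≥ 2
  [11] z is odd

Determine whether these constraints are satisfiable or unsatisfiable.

The assignment x = 6, y = 8, z = 5, w = 3 works:
  constraint 2 holds since y + z = 13.
  constraint 3 holds since x + z = 11.
The rest check out directly.

Satisfiable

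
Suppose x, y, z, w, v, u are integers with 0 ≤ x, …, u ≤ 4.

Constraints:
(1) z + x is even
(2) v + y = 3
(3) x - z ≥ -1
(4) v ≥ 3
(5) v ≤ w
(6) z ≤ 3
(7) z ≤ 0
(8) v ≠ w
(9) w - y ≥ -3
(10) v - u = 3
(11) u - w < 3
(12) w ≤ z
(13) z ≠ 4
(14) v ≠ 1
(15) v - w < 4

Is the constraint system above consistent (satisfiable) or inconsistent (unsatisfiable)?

Unsatisfiable

From constraints 4 and 5: w ≥ v and v ≥ 3, so w ≥ 3. From constraints 7 and 12: w ≤ z and z ≤ 0, so w ≤ 0. But 0 < 3, so no value of w works.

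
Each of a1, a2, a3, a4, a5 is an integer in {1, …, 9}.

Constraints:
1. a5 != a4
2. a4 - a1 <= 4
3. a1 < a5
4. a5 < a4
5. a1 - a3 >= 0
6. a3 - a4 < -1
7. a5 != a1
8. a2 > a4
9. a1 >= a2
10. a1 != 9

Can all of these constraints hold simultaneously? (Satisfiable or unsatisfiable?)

Constraints 3, 4, 8, and 9 give a4 < a2, a2 ≤ a1, a1 < a5, a5 < a4. Chaining: a4 < a2 ≤ a1 < a5 < a4, which forces a4 < a4 — impossible.

Unsatisfiable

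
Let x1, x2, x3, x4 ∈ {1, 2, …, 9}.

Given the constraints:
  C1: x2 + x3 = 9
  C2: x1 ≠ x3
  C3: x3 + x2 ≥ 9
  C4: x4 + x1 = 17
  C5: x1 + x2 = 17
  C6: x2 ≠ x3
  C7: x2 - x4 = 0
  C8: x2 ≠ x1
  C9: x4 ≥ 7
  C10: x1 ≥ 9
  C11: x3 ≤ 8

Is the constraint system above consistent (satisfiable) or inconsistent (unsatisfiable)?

Satisfiable

The assignment x1 = 9, x2 = 8, x3 = 1, x4 = 8 works:
  constraint 1 holds since x2 + x3 = 9.
  constraint 3 holds since x3 + x2 = 9.
The rest check out directly.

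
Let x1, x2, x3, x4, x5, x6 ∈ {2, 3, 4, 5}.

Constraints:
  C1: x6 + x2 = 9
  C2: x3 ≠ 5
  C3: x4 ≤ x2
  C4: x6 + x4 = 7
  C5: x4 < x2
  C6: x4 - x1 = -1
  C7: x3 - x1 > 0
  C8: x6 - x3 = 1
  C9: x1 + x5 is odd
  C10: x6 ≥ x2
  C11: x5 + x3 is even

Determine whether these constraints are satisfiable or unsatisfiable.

Satisfiable

Try x1 = 3, x2 = 4, x3 = 4, x4 = 2, x5 = 2, x6 = 5.
Check constraint 1: x6 + x2 = 9; constraint 4: x6 + x4 = 7. The remaining constraints are straightforward to verify.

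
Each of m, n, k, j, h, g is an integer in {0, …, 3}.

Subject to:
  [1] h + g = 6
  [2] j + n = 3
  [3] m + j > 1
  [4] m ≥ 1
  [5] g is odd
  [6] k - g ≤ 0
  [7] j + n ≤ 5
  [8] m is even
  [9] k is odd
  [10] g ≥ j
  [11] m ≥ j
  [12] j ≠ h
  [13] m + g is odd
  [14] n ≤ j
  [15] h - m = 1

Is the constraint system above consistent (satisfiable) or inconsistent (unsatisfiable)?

Try m = 2, n = 1, k = 1, j = 2, h = 3, g = 3.
Check constraint 1: h + g = 6; constraint 2: j + n = 3. The remaining constraints are straightforward to verify.

Satisfiable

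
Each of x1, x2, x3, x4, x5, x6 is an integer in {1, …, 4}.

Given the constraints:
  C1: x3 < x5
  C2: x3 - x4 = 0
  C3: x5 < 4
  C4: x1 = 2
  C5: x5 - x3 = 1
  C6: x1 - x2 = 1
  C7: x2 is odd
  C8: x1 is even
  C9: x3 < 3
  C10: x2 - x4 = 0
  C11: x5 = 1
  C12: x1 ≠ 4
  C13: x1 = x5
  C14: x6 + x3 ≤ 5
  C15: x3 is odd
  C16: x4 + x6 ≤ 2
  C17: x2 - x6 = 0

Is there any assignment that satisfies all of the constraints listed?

Constraint 4 fixes x1 = 2 and constraint 11 fixes x5 = 1, but constraint 13 requires x1 = x5. Since 2 ≠ 1, contradiction.

Unsatisfiable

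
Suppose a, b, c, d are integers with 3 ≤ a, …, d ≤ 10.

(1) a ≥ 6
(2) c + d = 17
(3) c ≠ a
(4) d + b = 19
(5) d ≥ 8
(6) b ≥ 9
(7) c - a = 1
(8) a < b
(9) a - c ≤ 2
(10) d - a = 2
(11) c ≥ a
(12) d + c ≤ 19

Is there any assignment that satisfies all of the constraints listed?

One satisfying assignment is a = 7, b = 10, c = 8, d = 9.
For the less obvious constraints — constraint 2: c + d = 17; constraint 4: d + b = 19 — and the others hold by inspection.

Satisfiable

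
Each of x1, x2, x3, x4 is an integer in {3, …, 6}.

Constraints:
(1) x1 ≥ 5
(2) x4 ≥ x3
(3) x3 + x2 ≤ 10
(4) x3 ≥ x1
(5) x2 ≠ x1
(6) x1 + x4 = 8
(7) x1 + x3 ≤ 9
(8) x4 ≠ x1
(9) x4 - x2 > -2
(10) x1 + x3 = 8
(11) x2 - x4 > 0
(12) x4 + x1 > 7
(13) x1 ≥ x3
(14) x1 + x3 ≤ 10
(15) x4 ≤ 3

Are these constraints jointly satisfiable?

Unsatisfiable

From constraints 1 and 4: x3 ≥ x1 and x1 ≥ 5, so x3 ≥ 5. From constraints 2 and 15: x3 ≤ x4 and x4 ≤ 3, so x3 ≤ 3. But 3 < 5, so no value of x3 works.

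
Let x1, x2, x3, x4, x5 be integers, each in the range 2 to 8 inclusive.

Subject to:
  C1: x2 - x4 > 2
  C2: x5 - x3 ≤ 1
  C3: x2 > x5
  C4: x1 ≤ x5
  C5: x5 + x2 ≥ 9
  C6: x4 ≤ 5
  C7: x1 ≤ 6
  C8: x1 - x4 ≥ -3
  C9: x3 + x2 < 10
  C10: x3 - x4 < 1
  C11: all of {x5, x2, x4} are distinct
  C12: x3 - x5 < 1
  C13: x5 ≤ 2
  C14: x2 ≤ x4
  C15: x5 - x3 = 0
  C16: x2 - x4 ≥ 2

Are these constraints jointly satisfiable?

Unsatisfiable

From constraint 13: x5 ≤ 2. From constraints 6 and 14: x2 ≤ x4 ≤ 5. Hence x5 + x2 ≤ 7. But constraint 5 requires x5 + x2 ≥ 9, and 9 > 7. Contradiction.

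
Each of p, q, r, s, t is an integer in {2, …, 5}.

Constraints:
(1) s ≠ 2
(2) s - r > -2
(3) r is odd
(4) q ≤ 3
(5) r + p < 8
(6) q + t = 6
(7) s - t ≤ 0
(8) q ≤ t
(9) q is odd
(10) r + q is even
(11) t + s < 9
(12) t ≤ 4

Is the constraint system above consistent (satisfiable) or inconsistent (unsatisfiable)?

Satisfiable

Setting (p, q, r, s, t) = (4, 3, 3, 3, 3) satisfies everything: constraint 2: s - r = 0; constraint 5: r + p = 7; constraint 6: q + t = 6, and the others follow.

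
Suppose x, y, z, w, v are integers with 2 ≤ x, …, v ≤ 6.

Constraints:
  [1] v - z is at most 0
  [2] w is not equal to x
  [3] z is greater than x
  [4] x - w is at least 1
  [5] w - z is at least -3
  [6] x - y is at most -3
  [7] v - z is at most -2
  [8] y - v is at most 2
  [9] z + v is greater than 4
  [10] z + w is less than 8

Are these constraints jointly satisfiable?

Unsatisfiable

Constraints 4, 5, 6, 7, and 8 give v − y ≥ -2, y − x ≥ 3, x − w ≥ 1, w − z ≥ -3, z − v ≥ 2.
Adding all 5 inequalities: the left sides telescope to 0, and the right sides sum to (-2) + 3 + 1 + (-3) + 2 = 1. So 0 ≥ 1, which is false.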